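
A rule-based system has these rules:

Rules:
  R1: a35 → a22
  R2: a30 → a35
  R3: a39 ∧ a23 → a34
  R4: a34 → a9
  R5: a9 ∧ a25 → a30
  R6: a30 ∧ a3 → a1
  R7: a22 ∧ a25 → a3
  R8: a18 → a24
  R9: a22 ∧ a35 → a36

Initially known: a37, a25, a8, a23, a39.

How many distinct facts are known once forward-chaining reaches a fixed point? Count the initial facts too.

Round 1 — R3, derive a34.
Round 2 — R4, derive a9.
Round 3 — R5, derive a30.
Round 4 — R2, derive a35.
Round 5 — R1, derive a22.
Round 6 — R7, R9, derive a3, a36.
Round 7 — R6, derive a1.
Closure: {a1, a22, a23, a25, a3, a30, a34, a35, a36, a37, a39, a8, a9} — 13 facts.

13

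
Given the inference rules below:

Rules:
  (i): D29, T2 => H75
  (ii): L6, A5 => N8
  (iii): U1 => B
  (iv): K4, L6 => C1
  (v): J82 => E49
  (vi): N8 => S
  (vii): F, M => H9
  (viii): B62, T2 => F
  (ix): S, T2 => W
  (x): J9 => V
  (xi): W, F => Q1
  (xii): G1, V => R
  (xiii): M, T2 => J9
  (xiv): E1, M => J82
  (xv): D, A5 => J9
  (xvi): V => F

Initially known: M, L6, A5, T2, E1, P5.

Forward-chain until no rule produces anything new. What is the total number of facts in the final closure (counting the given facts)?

16

[1] (ii) [L6, A5 => N8]; (xiii) [M, T2 => J9]; (xiv) [E1, M => J82]. ⇒ new: N8, J9, J82.
[2] (v) [J82 => E49]; (vi) [N8 => S]; (x) [J9 => V]. ⇒ new: E49, S, V.
[3] (ix) [S, T2 => W]; (xvi) [V => F]. ⇒ new: W, F.
[4] (vii) [F, M => H9]; (xi) [W, F => Q1]. ⇒ new: H9, Q1.
Closure: {A5, E1, E49, F, H9, J82, J9, L6, M, N8, P5, Q1, S, T2, V, W} — 16 facts.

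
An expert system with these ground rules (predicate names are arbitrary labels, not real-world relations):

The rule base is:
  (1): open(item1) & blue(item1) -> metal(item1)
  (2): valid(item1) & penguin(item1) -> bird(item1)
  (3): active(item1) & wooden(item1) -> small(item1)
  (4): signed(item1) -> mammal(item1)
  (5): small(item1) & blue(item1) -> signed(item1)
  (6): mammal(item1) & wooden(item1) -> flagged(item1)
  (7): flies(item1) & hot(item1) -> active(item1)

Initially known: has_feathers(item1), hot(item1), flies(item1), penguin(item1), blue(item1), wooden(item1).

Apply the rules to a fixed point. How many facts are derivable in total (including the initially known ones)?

11

Round 1: (7) [flies(item1) & hot(item1) -> active(item1)]. New: active(item1).
Round 2: (3) [active(item1) & wooden(item1) -> small(item1)]. New: small(item1).
Round 3: (5) [small(item1) & blue(item1) -> signed(item1)]. New: signed(item1).
Round 4: (4) [signed(item1) -> mammal(item1)]. New: mammal(item1).
Round 5: (6) [mammal(item1) & wooden(item1) -> flagged(item1)]. New: flagged(item1).
Closure: {active(item1), blue(item1), flagged(item1), flies(item1), has_feathers(item1), hot(item1), mammal(item1), penguin(item1), signed(item1), small(item1), wooden(item1)} — 11 facts.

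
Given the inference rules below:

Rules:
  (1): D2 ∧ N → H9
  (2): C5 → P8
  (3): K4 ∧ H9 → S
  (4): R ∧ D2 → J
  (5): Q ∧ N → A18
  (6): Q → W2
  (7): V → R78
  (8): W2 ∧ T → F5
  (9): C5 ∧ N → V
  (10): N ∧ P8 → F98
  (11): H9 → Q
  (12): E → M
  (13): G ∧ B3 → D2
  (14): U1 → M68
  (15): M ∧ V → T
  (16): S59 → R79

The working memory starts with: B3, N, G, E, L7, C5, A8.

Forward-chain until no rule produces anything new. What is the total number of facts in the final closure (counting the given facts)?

19

[1] (2) [C5 → P8]; (9) [C5 ∧ N → V]; (12) [E → M]; (13) [G ∧ B3 → D2]. ⇒ new: P8, V, M, D2.
[2] (1) [D2 ∧ N → H9]; (7) [V → R78]; (10) [N ∧ P8 → F98]; (15) [M ∧ V → T]. ⇒ new: H9, R78, F98, T.
[3] (11) [H9 → Q]. ⇒ new: Q.
[4] (5) [Q ∧ N → A18]; (6) [Q → W2]. ⇒ new: A18, W2.
[5] (8) [W2 ∧ T → F5]. ⇒ new: F5.
Closure: {A18, A8, B3, C5, D2, E, F5, F98, G, H9, L7, M, N, P8, Q, R78, T, V, W2} — 19 facts.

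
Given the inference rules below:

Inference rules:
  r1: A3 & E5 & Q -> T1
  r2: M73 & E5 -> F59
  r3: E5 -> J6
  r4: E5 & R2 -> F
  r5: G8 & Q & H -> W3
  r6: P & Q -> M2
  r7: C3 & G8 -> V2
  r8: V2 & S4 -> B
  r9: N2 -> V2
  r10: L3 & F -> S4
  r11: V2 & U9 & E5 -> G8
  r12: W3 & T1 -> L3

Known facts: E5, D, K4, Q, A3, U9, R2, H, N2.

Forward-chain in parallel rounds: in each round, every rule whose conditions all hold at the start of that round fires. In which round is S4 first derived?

5

[1] r1 [A3 & E5 & Q -> T1]; r3 [E5 -> J6]; r4 [E5 & R2 -> F]; r9 [N2 -> V2]. ⇒ new: T1, J6, F, V2.
[2] r11 [V2 & U9 & E5 -> G8]. ⇒ new: G8.
[3] r5 [G8 & Q & H -> W3]. ⇒ new: W3.
[4] r12 [W3 & T1 -> L3]. ⇒ new: L3.
[5] r10 [L3 & F -> S4]. ⇒ new: S4.
S4 first appears in round 5.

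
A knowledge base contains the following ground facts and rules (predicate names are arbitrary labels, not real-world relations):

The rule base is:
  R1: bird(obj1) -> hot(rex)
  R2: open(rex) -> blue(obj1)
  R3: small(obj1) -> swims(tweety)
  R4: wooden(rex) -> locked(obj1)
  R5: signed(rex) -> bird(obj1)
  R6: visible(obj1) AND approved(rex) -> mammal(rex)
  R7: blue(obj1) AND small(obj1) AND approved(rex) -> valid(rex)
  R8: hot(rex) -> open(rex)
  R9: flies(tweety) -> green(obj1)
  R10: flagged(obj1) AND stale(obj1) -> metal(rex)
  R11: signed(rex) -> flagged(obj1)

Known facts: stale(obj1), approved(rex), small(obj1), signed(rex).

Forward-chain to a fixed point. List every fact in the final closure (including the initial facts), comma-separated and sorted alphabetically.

Round 1: R3 [small(obj1) -> swims(tweety)]; R5 [signed(rex) -> bird(obj1)]; R11 [signed(rex) -> flagged(obj1)]. New: swims(tweety), bird(obj1), flagged(obj1).
Round 2: R1 [bird(obj1) -> hot(rex)]; R10 [flagged(obj1) AND stale(obj1) -> metal(rex)]. New: hot(rex), metal(rex).
Round 3: R8 [hot(rex) -> open(rex)]. New: open(rex).
Round 4: R2 [open(rex) -> blue(obj1)]. New: blue(obj1).
Round 5: R7 [blue(obj1) AND small(obj1) AND approved(rex) -> valid(rex)]. New: valid(rex).

approved(rex), bird(obj1), blue(obj1), flagged(obj1), hot(rex), metal(rex), open(rex), signed(rex), small(obj1), stale(obj1), swims(tweety), valid(rex)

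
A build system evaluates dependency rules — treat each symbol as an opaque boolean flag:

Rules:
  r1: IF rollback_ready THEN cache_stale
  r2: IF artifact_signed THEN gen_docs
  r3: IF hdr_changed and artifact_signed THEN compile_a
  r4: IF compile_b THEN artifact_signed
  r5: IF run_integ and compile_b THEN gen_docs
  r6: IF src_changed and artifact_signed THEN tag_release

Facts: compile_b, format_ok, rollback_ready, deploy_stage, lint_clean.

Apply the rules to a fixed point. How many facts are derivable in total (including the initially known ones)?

8

Round 1 fires r1, r4, giving cache_stale, artifact_signed.
Round 2 fires r2, giving gen_docs.
Closure: {artifact_signed, cache_stale, compile_b, deploy_stage, format_ok, gen_docs, lint_clean, rollback_ready} — 8 facts.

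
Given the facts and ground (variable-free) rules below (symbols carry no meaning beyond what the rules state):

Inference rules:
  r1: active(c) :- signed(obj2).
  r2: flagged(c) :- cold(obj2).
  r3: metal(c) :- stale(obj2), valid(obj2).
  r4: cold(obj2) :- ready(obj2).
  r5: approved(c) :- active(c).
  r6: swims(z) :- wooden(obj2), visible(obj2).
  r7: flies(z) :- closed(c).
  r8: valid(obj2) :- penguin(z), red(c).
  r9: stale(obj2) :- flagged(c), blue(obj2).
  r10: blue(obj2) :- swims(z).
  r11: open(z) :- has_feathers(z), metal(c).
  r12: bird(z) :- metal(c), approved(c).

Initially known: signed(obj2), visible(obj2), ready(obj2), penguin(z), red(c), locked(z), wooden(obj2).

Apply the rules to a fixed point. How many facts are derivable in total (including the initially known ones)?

17

Round 1: r1 [active(c) :- signed(obj2).]; r4 [cold(obj2) :- ready(obj2).]; r6 [swims(z) :- wooden(obj2), visible(obj2).]; r8 [valid(obj2) :- penguin(z), red(c).]. New: active(c), cold(obj2), swims(z), valid(obj2).
Round 2: r2 [flagged(c) :- cold(obj2).]; r5 [approved(c) :- active(c).]; r10 [blue(obj2) :- swims(z).]. New: flagged(c), approved(c), blue(obj2).
Round 3: r9 [stale(obj2) :- flagged(c), blue(obj2).]. New: stale(obj2).
Round 4: r3 [metal(c) :- stale(obj2), valid(obj2).]. New: metal(c).
Round 5: r12 [bird(z) :- metal(c), approved(c).]. New: bird(z).
Closure: {active(c), approved(c), bird(z), blue(obj2), cold(obj2), flagged(c), locked(z), metal(c), penguin(z), ready(obj2), red(c), signed(obj2), stale(obj2), swims(z), valid(obj2), visible(obj2), wooden(obj2)} — 17 facts.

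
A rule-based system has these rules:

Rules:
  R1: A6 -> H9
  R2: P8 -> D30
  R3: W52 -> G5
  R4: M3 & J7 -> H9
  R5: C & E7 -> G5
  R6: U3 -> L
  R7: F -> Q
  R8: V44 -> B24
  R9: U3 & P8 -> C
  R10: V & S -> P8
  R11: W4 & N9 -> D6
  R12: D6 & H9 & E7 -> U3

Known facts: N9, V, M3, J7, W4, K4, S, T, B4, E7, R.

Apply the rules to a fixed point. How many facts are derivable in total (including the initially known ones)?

[1] R4 [M3 & J7 -> H9]; R10 [V & S -> P8]; R11 [W4 & N9 -> D6]. ⇒ new: H9, P8, D6.
[2] R2 [P8 -> D30]; R12 [D6 & H9 & E7 -> U3]. ⇒ new: D30, U3.
[3] R6 [U3 -> L]; R9 [U3 & P8 -> C]. ⇒ new: L, C.
[4] R5 [C & E7 -> G5]. ⇒ new: G5.
Closure: {B4, C, D30, D6, E7, G5, H9, J7, K4, L, M3, N9, P8, R, S, T, U3, V, W4} — 19 facts.

19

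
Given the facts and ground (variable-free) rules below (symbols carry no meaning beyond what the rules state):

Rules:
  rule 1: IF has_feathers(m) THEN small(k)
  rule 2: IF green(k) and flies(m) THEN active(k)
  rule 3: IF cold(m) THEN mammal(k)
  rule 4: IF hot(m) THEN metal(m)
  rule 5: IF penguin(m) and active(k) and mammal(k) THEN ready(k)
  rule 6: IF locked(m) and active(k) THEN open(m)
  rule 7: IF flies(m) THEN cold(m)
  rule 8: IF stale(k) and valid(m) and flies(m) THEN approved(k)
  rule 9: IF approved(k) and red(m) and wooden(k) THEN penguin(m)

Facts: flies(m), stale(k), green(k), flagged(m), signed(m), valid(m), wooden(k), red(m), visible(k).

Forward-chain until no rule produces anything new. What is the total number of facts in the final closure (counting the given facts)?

15

Round 1: rule 2 [IF green(k) and flies(m) THEN active(k)]; rule 7 [IF flies(m) THEN cold(m)]; rule 8 [IF stale(k) and valid(m) and flies(m) THEN approved(k)]. Adds active(k), cold(m), approved(k).
Round 2: rule 3 [IF cold(m) THEN mammal(k)]; rule 9 [IF approved(k) and red(m) and wooden(k) THEN penguin(m)]. Adds mammal(k), penguin(m).
Round 3: rule 5 [IF penguin(m) and active(k) and mammal(k) THEN ready(k)]. Adds ready(k).
Closure: {active(k), approved(k), cold(m), flagged(m), flies(m), green(k), mammal(k), penguin(m), ready(k), red(m), signed(m), stale(k), valid(m), visible(k), wooden(k)} — 15 facts.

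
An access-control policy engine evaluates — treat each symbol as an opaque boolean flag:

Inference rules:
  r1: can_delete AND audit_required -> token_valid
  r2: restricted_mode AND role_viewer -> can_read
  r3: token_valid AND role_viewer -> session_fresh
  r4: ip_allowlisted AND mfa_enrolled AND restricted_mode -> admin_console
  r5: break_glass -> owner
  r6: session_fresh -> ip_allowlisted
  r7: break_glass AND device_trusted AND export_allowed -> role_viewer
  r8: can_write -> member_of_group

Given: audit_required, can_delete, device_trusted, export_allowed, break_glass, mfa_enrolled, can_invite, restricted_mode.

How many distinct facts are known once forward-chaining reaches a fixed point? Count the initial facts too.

15

Round 1 — r1, r5, r7, derive token_valid, owner, role_viewer.
Round 2 — r2, r3, derive can_read, session_fresh.
Round 3 — r6, derive ip_allowlisted.
Round 4 — r4, derive admin_console.
Closure: {admin_console, audit_required, break_glass, can_delete, can_invite, can_read, device_trusted, export_allowed, ip_allowlisted, mfa_enrolled, owner, restricted_mode, role_viewer, session_fresh, token_valid} — 15 facts.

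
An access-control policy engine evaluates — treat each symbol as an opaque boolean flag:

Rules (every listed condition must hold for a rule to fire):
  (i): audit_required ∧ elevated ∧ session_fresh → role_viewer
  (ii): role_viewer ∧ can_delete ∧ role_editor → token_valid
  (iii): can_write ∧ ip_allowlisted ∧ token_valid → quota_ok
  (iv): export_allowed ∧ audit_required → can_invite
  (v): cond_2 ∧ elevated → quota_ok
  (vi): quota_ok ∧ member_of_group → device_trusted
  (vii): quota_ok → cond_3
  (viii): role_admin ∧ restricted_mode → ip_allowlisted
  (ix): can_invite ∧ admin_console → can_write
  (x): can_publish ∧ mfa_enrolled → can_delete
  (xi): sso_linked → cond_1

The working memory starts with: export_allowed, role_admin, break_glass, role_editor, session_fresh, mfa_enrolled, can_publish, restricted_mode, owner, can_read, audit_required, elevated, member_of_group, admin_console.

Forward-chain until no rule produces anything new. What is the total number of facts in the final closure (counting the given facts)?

Round 1: (i) [audit_required ∧ elevated ∧ session_fresh → role_viewer]; (iv) [export_allowed ∧ audit_required → can_invite]; (viii) [role_admin ∧ restricted_mode → ip_allowlisted]; (x) [can_publish ∧ mfa_enrolled → can_delete]. New: role_viewer, can_invite, ip_allowlisted, can_delete.
Round 2: (ii) [role_viewer ∧ can_delete ∧ role_editor → token_valid]; (ix) [can_invite ∧ admin_console → can_write]. New: token_valid, can_write.
Round 3: (iii) [can_write ∧ ip_allowlisted ∧ token_valid → quota_ok]. New: quota_ok.
Round 4: (vi) [quota_ok ∧ member_of_group → device_trusted]; (vii) [quota_ok → cond_3]. New: device_trusted, cond_3.
Closure: {admin_console, audit_required, break_glass, can_delete, can_invite, can_publish, can_read, can_write, cond_3, device_trusted, elevated, export_allowed, ip_allowlisted, member_of_group, mfa_enrolled, owner, quota_ok, restricted_mode, role_admin, role_editor, role_viewer, session_fresh, token_valid} — 23 facts.

23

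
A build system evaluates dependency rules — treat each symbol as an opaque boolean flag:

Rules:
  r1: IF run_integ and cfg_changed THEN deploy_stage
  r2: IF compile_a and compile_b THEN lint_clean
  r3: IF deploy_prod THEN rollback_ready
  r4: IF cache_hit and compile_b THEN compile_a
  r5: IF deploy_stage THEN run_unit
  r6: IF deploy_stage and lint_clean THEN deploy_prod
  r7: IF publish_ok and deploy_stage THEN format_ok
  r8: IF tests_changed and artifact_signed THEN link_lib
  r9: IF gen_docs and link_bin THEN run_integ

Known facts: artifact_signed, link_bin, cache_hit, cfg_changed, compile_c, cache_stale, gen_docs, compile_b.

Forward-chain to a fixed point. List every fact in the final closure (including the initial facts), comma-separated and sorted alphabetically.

artifact_signed, cache_hit, cache_stale, cfg_changed, compile_a, compile_b, compile_c, deploy_prod, deploy_stage, gen_docs, link_bin, lint_clean, rollback_ready, run_integ, run_unit

Round 1 fires r4, r9, giving compile_a, run_integ.
Round 2 fires r1, r2, giving deploy_stage, lint_clean.
Round 3 fires r5, r6, giving run_unit, deploy_prod.
Round 4 fires r3, giving rollback_ready.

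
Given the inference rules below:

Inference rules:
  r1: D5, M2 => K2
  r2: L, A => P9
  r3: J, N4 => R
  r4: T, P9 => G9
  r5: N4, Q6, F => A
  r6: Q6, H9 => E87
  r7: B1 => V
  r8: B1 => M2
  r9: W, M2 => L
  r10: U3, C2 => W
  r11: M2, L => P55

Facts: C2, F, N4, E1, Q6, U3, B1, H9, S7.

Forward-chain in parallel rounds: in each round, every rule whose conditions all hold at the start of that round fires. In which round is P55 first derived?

3

Round 1: r5 [N4, Q6, F => A]; r6 [Q6, H9 => E87]; r7 [B1 => V]; r8 [B1 => M2]; r10 [U3, C2 => W]. Adds A, E87, V, M2, W.
Round 2: r9 [W, M2 => L]. Adds L.
Round 3: r2 [L, A => P9]; r11 [M2, L => P55]. Adds P9, P55.
P55 first appears in round 3.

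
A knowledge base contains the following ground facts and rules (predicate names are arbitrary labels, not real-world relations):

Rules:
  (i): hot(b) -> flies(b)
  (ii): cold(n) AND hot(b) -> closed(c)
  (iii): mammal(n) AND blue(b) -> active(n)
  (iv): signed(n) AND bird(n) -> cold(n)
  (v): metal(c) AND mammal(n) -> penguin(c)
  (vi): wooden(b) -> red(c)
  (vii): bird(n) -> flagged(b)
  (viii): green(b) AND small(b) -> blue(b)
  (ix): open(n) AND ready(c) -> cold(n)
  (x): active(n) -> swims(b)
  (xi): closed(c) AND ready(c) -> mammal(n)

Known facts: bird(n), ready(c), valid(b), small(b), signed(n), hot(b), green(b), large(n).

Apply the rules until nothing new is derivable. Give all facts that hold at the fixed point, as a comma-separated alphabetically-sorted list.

Round 1 — (i), (iv), (vii), (viii), derive flies(b), cold(n), flagged(b), blue(b).
Round 2 — (ii), derive closed(c).
Round 3 — (xi), derive mammal(n).
Round 4 — (iii), derive active(n).
Round 5 — (x), derive swims(b).

active(n), bird(n), blue(b), closed(c), cold(n), flagged(b), flies(b), green(b), hot(b), large(n), mammal(n), ready(c), signed(n), small(b), swims(b), valid(b)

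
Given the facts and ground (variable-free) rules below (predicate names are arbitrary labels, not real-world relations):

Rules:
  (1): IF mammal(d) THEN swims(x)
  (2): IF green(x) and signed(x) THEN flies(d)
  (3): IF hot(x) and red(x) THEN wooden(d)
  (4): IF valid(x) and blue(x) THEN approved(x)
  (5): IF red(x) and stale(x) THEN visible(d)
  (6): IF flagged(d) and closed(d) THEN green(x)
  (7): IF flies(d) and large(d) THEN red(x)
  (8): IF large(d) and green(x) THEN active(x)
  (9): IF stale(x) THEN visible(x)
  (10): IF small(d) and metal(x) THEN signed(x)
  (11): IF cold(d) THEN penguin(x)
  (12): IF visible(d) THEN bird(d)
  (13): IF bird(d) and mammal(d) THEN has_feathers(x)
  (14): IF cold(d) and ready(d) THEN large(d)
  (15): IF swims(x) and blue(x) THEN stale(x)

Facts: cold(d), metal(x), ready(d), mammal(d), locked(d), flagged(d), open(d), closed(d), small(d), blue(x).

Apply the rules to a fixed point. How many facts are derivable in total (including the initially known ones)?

23

Round 1 fires (1), (6), (10), (11), (14), giving swims(x), green(x), signed(x), penguin(x), large(d).
Round 2 fires (2), (8), (15), giving flies(d), active(x), stale(x).
Round 3 fires (7), (9), giving red(x), visible(x).
Round 4 fires (5), giving visible(d).
Round 5 fires (12), giving bird(d).
Round 6 fires (13), giving has_feathers(x).
Closure: {active(x), bird(d), blue(x), closed(d), cold(d), flagged(d), flies(d), green(x), has_feathers(x), large(d), locked(d), mammal(d), metal(x), open(d), penguin(x), ready(d), red(x), signed(x), small(d), stale(x), swims(x), visible(d), visible(x)} — 23 facts.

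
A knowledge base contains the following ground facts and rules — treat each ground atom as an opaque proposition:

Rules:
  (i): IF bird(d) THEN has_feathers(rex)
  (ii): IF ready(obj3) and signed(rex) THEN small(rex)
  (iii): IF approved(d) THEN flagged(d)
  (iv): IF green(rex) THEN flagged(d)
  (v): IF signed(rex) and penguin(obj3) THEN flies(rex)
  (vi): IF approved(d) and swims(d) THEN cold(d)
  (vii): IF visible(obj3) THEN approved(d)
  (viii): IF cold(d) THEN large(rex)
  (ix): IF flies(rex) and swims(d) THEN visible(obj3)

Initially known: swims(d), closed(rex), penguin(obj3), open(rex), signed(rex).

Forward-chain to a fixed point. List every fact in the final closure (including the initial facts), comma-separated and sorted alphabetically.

Round 1 fires (v), giving flies(rex).
Round 2 fires (ix), giving visible(obj3).
Round 3 fires (vii), giving approved(d).
Round 4 fires (iii), (vi), giving flagged(d), cold(d).
Round 5 fires (viii), giving large(rex).

approved(d), closed(rex), cold(d), flagged(d), flies(rex), large(rex), open(rex), penguin(obj3), signed(rex), swims(d), visible(obj3)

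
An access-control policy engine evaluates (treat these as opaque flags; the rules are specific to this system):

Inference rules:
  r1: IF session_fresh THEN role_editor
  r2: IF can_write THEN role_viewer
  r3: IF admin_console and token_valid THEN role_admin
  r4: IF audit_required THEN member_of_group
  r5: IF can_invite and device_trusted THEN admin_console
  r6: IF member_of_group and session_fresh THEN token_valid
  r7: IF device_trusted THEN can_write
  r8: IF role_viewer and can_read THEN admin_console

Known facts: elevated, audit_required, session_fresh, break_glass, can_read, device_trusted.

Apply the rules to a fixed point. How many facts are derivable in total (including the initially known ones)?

13

Round 1 fires r1, r4, r7, giving role_editor, member_of_group, can_write.
Round 2 fires r2, r6, giving role_viewer, token_valid.
Round 3 fires r8, giving admin_console.
Round 4 fires r3, giving role_admin.
Closure: {admin_console, audit_required, break_glass, can_read, can_write, device_trusted, elevated, member_of_group, role_admin, role_editor, role_viewer, session_fresh, token_valid} — 13 facts.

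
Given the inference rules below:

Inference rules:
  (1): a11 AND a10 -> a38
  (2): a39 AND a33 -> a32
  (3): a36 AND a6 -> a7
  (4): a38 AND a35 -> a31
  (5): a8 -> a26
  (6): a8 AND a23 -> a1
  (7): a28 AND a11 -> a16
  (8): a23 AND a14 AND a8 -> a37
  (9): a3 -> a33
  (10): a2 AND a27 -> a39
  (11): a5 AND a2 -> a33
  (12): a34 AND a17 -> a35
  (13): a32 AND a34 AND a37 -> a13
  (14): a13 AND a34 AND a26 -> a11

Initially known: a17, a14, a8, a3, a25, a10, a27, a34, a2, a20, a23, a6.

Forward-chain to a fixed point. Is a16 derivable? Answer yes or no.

no

Round 1 — (5), (6), (8), (9), (10), (12), derive a26, a1, a37, a33, a39, a35.
Round 2 — (2), derive a32.
Round 3 — (13), derive a13.
Round 4 — (14), derive a11.
Round 5 — (1), derive a38.
Round 6 — (4), derive a31.
Fixed point reached. a16 is concluded only by (7); (7) needs a28 (never derived).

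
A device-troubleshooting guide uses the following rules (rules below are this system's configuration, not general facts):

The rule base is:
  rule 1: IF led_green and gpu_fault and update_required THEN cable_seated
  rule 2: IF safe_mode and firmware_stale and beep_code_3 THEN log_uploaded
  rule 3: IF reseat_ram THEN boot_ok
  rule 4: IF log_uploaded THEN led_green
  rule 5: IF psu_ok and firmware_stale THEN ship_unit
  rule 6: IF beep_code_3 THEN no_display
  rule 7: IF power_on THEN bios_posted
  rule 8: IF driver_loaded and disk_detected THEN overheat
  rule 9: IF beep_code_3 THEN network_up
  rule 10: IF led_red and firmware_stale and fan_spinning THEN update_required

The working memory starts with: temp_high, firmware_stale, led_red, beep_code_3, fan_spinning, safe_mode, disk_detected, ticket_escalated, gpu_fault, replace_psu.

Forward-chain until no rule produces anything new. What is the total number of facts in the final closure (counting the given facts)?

16

Round 1 fires rule 2, rule 6, rule 9, rule 10, giving log_uploaded, no_display, network_up, update_required.
Round 2 fires rule 4, giving led_green.
Round 3 fires rule 1, giving cable_seated.
Closure: {beep_code_3, cable_seated, disk_detected, fan_spinning, firmware_stale, gpu_fault, led_green, led_red, log_uploaded, network_up, no_display, replace_psu, safe_mode, temp_high, ticket_escalated, update_required} — 16 facts.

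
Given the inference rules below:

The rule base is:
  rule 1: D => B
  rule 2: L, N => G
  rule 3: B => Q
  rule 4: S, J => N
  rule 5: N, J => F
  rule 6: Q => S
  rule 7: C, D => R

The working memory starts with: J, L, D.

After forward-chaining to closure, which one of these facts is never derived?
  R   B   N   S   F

Round 1 fires rule 1, giving B.
Round 2 fires rule 3, giving Q.
Round 3 fires rule 6, giving S.
Round 4 fires rule 4, giving N.
Round 5 fires rule 2, rule 5, giving G, F.
Derived: S (round 3), F (round 5), B (round 1), N (round 4). R never appears in any round.

R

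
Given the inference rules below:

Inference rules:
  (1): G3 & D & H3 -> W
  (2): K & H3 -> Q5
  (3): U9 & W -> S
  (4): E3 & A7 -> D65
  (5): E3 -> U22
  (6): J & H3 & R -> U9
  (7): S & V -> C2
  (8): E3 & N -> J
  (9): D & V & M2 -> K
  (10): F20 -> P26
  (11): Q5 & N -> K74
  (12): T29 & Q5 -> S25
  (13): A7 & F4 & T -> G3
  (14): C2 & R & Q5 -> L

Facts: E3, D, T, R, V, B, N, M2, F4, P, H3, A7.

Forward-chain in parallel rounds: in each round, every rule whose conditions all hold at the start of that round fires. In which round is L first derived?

Round 1 fires (4), (5), (8), (9), (13), giving D65, U22, J, K, G3.
Round 2 fires (1), (2), (6), giving W, Q5, U9.
Round 3 fires (3), (11), giving S, K74.
Round 4 fires (7), giving C2.
Round 5 fires (14), giving L.
L first appears in round 5.

5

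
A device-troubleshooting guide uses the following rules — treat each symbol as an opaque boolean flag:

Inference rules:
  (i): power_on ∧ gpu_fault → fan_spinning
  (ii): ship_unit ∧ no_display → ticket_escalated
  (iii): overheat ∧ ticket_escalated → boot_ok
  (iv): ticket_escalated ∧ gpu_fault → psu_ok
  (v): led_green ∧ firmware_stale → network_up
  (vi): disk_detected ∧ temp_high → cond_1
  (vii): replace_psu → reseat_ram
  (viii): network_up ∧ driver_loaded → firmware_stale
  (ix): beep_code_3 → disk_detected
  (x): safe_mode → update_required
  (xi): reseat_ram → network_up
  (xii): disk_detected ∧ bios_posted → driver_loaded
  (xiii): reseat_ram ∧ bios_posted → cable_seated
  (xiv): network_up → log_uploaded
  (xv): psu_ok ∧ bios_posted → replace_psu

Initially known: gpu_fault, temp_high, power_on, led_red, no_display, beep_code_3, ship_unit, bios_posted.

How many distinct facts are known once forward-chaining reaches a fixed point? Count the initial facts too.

Round 1: (i) [power_on ∧ gpu_fault → fan_spinning]; (ii) [ship_unit ∧ no_display → ticket_escalated]; (ix) [beep_code_3 → disk_detected]. Adds fan_spinning, ticket_escalated, disk_detected.
Round 2: (iv) [ticket_escalated ∧ gpu_fault → psu_ok]; (vi) [disk_detected ∧ temp_high → cond_1]; (xii) [disk_detected ∧ bios_posted → driver_loaded]. Adds psu_ok, cond_1, driver_loaded.
Round 3: (xv) [psu_ok ∧ bios_posted → replace_psu]. Adds replace_psu.
Round 4: (vii) [replace_psu → reseat_ram]. Adds reseat_ram.
Round 5: (xi) [reseat_ram → network_up]; (xiii) [reseat_ram ∧ bios_posted → cable_seated]. Adds network_up, cable_seated.
Round 6: (viii) [network_up ∧ driver_loaded → firmware_stale]; (xiv) [network_up → log_uploaded]. Adds firmware_stale, log_uploaded.
Closure: {beep_code_3, bios_posted, cable_seated, cond_1, disk_detected, driver_loaded, fan_spinning, firmware_stale, gpu_fault, led_red, log_uploaded, network_up, no_display, power_on, psu_ok, replace_psu, reseat_ram, ship_unit, temp_high, ticket_escalated} — 20 facts.

20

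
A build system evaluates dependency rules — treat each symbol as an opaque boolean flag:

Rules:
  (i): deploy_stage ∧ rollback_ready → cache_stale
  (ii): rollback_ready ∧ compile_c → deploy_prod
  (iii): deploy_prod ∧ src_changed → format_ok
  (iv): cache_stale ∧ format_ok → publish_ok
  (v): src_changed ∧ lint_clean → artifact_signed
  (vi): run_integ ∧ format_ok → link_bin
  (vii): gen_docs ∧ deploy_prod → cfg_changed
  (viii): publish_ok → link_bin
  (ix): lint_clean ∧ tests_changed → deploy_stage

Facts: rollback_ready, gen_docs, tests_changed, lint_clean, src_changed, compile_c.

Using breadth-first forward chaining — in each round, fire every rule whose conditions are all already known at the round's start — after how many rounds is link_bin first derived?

4

Round 1 fires (ii), (v), (ix), giving deploy_prod, artifact_signed, deploy_stage.
Round 2 fires (i), (iii), (vii), giving cache_stale, format_ok, cfg_changed.
Round 3 fires (iv), giving publish_ok.
Round 4 fires (viii), giving link_bin.
link_bin first appears in round 4.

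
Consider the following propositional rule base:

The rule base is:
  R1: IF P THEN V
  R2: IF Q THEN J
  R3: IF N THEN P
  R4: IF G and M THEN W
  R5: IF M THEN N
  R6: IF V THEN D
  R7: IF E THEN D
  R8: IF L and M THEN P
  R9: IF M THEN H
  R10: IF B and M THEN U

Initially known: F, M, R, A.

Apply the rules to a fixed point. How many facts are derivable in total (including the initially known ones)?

9

Round 1 fires R5, R9, giving N, H.
Round 2 fires R3, giving P.
Round 3 fires R1, giving V.
Round 4 fires R6, giving D.
Closure: {A, D, F, H, M, N, P, R, V} — 9 facts.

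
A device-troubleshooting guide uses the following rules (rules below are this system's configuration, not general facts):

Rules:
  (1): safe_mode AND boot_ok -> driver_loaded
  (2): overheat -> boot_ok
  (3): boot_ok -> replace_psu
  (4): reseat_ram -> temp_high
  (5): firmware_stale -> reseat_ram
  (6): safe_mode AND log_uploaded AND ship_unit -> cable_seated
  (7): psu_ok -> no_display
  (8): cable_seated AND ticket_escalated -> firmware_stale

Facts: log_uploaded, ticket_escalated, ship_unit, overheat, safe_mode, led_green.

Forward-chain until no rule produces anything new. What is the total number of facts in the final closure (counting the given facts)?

13

Round 1: (2) [overheat -> boot_ok]; (6) [safe_mode AND log_uploaded AND ship_unit -> cable_seated]. Adds boot_ok, cable_seated.
Round 2: (1) [safe_mode AND boot_ok -> driver_loaded]; (3) [boot_ok -> replace_psu]; (8) [cable_seated AND ticket_escalated -> firmware_stale]. Adds driver_loaded, replace_psu, firmware_stale.
Round 3: (5) [firmware_stale -> reseat_ram]. Adds reseat_ram.
Round 4: (4) [reseat_ram -> temp_high]. Adds temp_high.
Closure: {boot_ok, cable_seated, driver_loaded, firmware_stale, led_green, log_uploaded, overheat, replace_psu, reseat_ram, safe_mode, ship_unit, temp_high, ticket_escalated} — 13 facts.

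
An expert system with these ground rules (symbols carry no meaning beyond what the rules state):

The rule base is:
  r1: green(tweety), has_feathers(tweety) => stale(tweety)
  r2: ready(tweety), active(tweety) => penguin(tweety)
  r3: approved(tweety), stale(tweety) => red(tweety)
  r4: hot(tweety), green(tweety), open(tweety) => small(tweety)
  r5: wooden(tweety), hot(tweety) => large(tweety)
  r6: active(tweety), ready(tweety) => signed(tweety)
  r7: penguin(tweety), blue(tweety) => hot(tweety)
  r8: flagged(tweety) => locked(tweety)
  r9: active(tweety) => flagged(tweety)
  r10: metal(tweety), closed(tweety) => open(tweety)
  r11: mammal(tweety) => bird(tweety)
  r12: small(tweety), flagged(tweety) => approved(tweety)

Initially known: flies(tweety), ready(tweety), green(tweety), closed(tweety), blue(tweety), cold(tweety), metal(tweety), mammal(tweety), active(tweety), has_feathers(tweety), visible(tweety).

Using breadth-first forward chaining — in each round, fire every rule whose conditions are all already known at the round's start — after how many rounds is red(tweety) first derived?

5

Round 1: r1 [green(tweety), has_feathers(tweety) => stale(tweety)]; r2 [ready(tweety), active(tweety) => penguin(tweety)]; r6 [active(tweety), ready(tweety) => signed(tweety)]; r9 [active(tweety) => flagged(tweety)]; r10 [metal(tweety), closed(tweety) => open(tweety)]; r11 [mammal(tweety) => bird(tweety)]. Adds stale(tweety), penguin(tweety), signed(tweety), flagged(tweety), open(tweety), bird(tweety).
Round 2: r7 [penguin(tweety), blue(tweety) => hot(tweety)]; r8 [flagged(tweety) => locked(tweety)]. Adds hot(tweety), locked(tweety).
Round 3: r4 [hot(tweety), green(tweety), open(tweety) => small(tweety)]. Adds small(tweety).
Round 4: r12 [small(tweety), flagged(tweety) => approved(tweety)]. Adds approved(tweety).
Round 5: r3 [approved(tweety), stale(tweety) => red(tweety)]. Adds red(tweety).
red(tweety) first appears in round 5.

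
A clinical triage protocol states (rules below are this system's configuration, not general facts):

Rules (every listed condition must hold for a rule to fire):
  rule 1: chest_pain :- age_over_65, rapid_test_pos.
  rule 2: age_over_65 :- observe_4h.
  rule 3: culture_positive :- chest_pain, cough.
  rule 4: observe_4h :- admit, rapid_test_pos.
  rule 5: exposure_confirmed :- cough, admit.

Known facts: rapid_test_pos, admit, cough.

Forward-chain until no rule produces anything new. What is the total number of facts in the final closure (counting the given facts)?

8

Round 1 fires rule 4, rule 5, giving observe_4h, exposure_confirmed.
Round 2 fires rule 2, giving age_over_65.
Round 3 fires rule 1, giving chest_pain.
Round 4 fires rule 3, giving culture_positive.
Closure: {admit, age_over_65, chest_pain, cough, culture_positive, exposure_confirmed, observe_4h, rapid_test_pos} — 8 facts.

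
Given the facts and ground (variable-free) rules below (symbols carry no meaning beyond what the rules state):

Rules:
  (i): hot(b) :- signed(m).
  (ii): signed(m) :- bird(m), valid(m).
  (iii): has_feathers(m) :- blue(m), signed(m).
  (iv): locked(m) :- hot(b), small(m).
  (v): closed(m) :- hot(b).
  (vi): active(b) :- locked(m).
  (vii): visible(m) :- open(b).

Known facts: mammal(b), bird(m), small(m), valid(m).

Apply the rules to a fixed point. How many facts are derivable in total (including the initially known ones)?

9

[1] (ii) [signed(m) :- bird(m), valid(m).]. ⇒ new: signed(m).
[2] (i) [hot(b) :- signed(m).]. ⇒ new: hot(b).
[3] (iv) [locked(m) :- hot(b), small(m).]; (v) [closed(m) :- hot(b).]. ⇒ new: locked(m), closed(m).
[4] (vi) [active(b) :- locked(m).]. ⇒ new: active(b).
Closure: {active(b), bird(m), closed(m), hot(b), locked(m), mammal(b), signed(m), small(m), valid(m)} — 9 facts.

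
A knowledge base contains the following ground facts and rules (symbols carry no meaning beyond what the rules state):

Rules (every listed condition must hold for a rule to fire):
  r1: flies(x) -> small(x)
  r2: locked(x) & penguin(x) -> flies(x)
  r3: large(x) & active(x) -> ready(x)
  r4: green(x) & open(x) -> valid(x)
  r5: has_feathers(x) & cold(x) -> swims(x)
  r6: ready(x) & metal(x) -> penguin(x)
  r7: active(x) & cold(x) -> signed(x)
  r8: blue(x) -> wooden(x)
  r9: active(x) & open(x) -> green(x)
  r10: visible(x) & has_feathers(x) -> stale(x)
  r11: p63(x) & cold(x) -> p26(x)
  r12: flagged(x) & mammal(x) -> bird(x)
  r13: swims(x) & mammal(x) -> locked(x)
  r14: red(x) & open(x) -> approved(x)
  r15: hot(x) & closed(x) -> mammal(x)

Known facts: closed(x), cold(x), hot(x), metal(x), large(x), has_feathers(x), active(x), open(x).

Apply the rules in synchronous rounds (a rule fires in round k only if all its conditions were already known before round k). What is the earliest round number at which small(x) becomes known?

Round 1 fires r3, r5, r7, r9, r15, giving ready(x), swims(x), signed(x), green(x), mammal(x).
Round 2 fires r4, r6, r13, giving valid(x), penguin(x), locked(x).
Round 3 fires r2, giving flies(x).
Round 4 fires r1, giving small(x).
small(x) first appears in round 4.

4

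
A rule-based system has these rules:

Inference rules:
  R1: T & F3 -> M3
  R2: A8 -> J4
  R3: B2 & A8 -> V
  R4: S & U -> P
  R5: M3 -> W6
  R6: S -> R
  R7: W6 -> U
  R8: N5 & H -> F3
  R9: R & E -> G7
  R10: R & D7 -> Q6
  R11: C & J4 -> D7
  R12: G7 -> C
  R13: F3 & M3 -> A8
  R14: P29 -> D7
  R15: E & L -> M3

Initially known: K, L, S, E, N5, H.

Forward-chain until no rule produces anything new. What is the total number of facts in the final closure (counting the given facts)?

Round 1 — R6, R8, R15, derive R, F3, M3.
Round 2 — R5, R9, R13, derive W6, G7, A8.
Round 3 — R2, R7, R12, derive J4, U, C.
Round 4 — R4, R11, derive P, D7.
Round 5 — R10, derive Q6.
Closure: {A8, C, D7, E, F3, G7, H, J4, K, L, M3, N5, P, Q6, R, S, U, W6} — 18 facts.

18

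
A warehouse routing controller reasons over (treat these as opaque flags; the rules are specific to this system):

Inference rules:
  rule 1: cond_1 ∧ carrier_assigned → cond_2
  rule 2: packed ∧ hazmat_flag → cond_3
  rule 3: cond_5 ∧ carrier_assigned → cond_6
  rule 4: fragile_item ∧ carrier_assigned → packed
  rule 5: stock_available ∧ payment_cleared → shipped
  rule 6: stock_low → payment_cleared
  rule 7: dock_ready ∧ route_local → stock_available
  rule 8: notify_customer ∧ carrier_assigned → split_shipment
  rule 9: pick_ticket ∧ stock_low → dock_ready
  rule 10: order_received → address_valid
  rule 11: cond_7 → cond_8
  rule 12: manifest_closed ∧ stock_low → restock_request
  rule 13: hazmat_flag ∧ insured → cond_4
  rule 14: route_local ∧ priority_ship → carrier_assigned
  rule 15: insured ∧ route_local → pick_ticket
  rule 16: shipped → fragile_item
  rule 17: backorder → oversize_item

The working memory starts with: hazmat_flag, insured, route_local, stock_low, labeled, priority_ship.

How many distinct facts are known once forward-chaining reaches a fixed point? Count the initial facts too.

Round 1: rule 6 [stock_low → payment_cleared]; rule 13 [hazmat_flag ∧ insured → cond_4]; rule 14 [route_local ∧ priority_ship → carrier_assigned]; rule 15 [insured ∧ route_local → pick_ticket]. New: payment_cleared, cond_4, carrier_assigned, pick_ticket.
Round 2: rule 9 [pick_ticket ∧ stock_low → dock_ready]. New: dock_ready.
Round 3: rule 7 [dock_ready ∧ route_local → stock_available]. New: stock_available.
Round 4: rule 5 [stock_available ∧ payment_cleared → shipped]. New: shipped.
Round 5: rule 16 [shipped → fragile_item]. New: fragile_item.
Round 6: rule 4 [fragile_item ∧ carrier_assigned → packed]. New: packed.
Round 7: rule 2 [packed ∧ hazmat_flag → cond_3]. New: cond_3.
Closure: {carrier_assigned, cond_3, cond_4, dock_ready, fragile_item, hazmat_flag, insured, labeled, packed, payment_cleared, pick_ticket, priority_ship, route_local, shipped, stock_available, stock_low} — 16 facts.

16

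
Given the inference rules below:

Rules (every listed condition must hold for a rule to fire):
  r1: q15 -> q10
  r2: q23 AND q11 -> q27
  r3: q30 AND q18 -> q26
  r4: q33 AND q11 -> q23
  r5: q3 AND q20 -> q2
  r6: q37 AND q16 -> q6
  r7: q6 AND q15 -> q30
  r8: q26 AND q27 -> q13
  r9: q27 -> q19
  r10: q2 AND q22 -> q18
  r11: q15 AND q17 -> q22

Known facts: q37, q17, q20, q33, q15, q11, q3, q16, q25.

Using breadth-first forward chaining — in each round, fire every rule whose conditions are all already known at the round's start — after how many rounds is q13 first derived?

Round 1 — r1, r4, r5, r6, r11, derive q10, q23, q2, q6, q22.
Round 2 — r2, r7, r10, derive q27, q30, q18.
Round 3 — r3, r9, derive q26, q19.
Round 4 — r8, derive q13.
q13 first appears in round 4.

4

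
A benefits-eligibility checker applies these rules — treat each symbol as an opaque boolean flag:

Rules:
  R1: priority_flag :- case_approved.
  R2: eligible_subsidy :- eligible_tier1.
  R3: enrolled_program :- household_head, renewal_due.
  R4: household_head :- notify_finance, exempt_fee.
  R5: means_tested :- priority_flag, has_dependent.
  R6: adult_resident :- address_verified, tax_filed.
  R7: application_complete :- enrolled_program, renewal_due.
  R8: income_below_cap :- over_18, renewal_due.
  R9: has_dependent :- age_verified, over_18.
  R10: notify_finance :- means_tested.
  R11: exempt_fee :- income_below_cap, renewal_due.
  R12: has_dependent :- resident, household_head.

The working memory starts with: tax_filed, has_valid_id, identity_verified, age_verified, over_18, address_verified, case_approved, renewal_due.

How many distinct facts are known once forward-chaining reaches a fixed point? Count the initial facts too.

18

Round 1: R1 [priority_flag :- case_approved.]; R6 [adult_resident :- address_verified, tax_filed.]; R8 [income_below_cap :- over_18, renewal_due.]; R9 [has_dependent :- age_verified, over_18.]. Adds priority_flag, adult_resident, income_below_cap, has_dependent.
Round 2: R5 [means_tested :- priority_flag, has_dependent.]; R11 [exempt_fee :- income_below_cap, renewal_due.]. Adds means_tested, exempt_fee.
Round 3: R10 [notify_finance :- means_tested.]. Adds notify_finance.
Round 4: R4 [household_head :- notify_finance, exempt_fee.]. Adds household_head.
Round 5: R3 [enrolled_program :- household_head, renewal_due.]. Adds enrolled_program.
Round 6: R7 [application_complete :- enrolled_program, renewal_due.]. Adds application_complete.
Closure: {address_verified, adult_resident, age_verified, application_complete, case_approved, enrolled_program, exempt_fee, has_dependent, has_valid_id, household_head, identity_verified, income_below_cap, means_tested, notify_finance, over_18, priority_flag, renewal_due, tax_filed} — 18 facts.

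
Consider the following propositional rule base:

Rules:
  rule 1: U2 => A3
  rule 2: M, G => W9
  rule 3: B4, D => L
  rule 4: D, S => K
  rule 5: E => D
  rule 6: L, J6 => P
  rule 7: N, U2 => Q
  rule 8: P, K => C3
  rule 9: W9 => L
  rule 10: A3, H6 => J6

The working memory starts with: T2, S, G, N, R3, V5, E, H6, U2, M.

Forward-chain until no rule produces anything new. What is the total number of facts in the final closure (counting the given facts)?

19

[1] rule 1 [U2 => A3]; rule 2 [M, G => W9]; rule 5 [E => D]; rule 7 [N, U2 => Q]. ⇒ new: A3, W9, D, Q.
[2] rule 4 [D, S => K]; rule 9 [W9 => L]; rule 10 [A3, H6 => J6]. ⇒ new: K, L, J6.
[3] rule 6 [L, J6 => P]. ⇒ new: P.
[4] rule 8 [P, K => C3]. ⇒ new: C3.
Closure: {A3, C3, D, E, G, H6, J6, K, L, M, N, P, Q, R3, S, T2, U2, V5, W9} — 19 facts.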